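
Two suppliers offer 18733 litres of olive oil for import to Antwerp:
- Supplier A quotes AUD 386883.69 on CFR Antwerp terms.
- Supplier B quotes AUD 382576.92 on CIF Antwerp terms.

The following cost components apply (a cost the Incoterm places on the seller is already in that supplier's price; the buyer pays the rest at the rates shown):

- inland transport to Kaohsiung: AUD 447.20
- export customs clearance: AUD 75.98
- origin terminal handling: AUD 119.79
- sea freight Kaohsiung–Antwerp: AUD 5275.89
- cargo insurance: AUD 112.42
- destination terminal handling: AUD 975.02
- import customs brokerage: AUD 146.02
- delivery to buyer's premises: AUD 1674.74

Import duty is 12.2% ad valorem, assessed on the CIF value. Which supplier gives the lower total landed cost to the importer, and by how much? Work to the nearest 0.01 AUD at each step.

Supplier A (CFR):
CIF value = CFR price + insurance = 386883.69 + 112.42 = 386996.11
Import duty = 386996.11 × 12.2% = 47213.53
Buyer bears (A): 112.42 + 975.02 + 146.02 + 1674.74 = 2908.20
Landed cost (A) = invoice 386883.69 + 2908.20 + duty 47213.53 = 437005.42
Supplier B (CIF):
The CIF price already equals the CIF value: 382576.92
Import duty = 382576.92 × 12.2% = 46674.38
Buyer bears (B): 975.02 + 146.02 + 1674.74 = 2795.78
Landed cost (B) = invoice 382576.92 + 2795.78 + duty 46674.38 = 432047.08
Difference = |437005.42 − 432047.08| = 4958.34

Supplier B is cheaper by AUD 4958.34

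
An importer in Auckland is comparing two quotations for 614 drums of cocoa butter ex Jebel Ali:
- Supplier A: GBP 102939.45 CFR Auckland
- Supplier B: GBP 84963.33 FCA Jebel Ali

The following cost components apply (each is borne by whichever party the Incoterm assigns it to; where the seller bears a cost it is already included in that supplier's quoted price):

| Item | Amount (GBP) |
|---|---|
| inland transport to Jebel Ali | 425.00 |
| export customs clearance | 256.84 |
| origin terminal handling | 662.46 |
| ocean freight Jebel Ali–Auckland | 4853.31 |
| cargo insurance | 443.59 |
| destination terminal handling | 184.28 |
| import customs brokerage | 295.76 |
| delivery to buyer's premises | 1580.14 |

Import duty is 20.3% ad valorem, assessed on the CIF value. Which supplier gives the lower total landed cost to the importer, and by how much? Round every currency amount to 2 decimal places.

Supplier A (CFR):
CIF value = CFR price + insurance = 102939.45 + 443.59 = 103383.04
Import duty = 103383.04 × 20.3% = 20986.76
Buyer bears (A): 443.59 + 184.28 + 295.76 + 1580.14 = 2503.77
Landed cost (A) = invoice 102939.45 + 2503.77 + duty 20986.76 = 126429.98
Supplier B (FCA):
CIF value = FCA price + origin terminal + freight + insurance = 84963.33 + 662.46 + 4853.31 + 443.59 = 90922.69
Import duty = 90922.69 × 20.3% = 18457.31
Buyer bears (B): 662.46 + 4853.31 + 443.59 + 184.28 + 295.76 + 1580.14 = 8019.54
Landed cost (B) = invoice 84963.33 + 8019.54 + duty 18457.31 = 111440.18
Difference = |126429.98 − 111440.18| = 14989.80

Supplier B is cheaper by GBP 14989.80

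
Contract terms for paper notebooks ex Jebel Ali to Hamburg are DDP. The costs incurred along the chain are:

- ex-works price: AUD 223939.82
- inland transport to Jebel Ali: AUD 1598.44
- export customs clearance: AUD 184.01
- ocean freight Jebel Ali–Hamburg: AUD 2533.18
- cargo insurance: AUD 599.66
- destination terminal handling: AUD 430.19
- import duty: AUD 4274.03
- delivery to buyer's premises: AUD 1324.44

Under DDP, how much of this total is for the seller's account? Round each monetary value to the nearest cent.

DDP: the seller bears all costs including import duty.
Seller's account: goods 223939.82 + inland to port 1598.44 + export clearance 184.01 + freight 2533.18 + insurance 599.66 + destination terminal 430.19 + duty 4274.03 + delivery 1324.44 = 234883.77
Buyer's account: 0.00

Seller's account: AUD 234883.77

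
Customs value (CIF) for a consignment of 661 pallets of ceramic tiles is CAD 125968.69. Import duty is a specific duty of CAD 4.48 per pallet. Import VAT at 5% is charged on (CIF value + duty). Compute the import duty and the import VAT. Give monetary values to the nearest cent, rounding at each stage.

Import duty = 661 × 4.48 = 2961.28
VAT base = CIF + duty = 125968.69 + 2961.28 = 128929.97
Import VAT = 128929.97 × 5% = 6446.50

Import duty: CAD 2961.28; import VAT: CAD 6446.50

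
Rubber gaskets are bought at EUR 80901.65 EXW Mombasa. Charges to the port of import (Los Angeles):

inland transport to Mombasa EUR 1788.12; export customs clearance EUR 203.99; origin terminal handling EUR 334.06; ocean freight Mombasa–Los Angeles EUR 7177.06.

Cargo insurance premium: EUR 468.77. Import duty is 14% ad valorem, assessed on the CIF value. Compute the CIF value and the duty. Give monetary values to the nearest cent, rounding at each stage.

CIF value: EUR 90873.65; import duty: EUR 12722.31

CIF = EXW price + pre-shipment costs + freight + insurance
CIF = 80901.65 + 1788.12 + 203.99 + 334.06 + 7177.06 + 468.77 = 90873.65
Import duty = 90873.65 × 14% = 12722.31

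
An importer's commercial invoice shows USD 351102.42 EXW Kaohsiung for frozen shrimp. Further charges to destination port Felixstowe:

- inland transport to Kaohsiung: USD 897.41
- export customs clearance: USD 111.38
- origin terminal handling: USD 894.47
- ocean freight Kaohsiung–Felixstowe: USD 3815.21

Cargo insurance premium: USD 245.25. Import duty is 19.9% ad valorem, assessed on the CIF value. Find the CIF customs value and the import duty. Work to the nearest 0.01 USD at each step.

CIF = EXW price + pre-shipment costs + freight + insurance
CIF = 351102.42 + 897.41 + 111.38 + 894.47 + 3815.21 + 245.25 = 357066.14
Import duty = 357066.14 × 19.9% = 71056.16

CIF value: USD 357066.14; import duty: USD 71056.16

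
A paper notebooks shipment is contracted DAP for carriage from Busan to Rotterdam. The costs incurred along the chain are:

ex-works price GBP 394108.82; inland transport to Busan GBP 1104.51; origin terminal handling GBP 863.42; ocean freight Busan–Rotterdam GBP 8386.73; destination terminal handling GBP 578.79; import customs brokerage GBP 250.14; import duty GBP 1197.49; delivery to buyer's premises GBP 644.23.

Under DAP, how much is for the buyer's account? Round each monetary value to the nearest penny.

Buyer's account: GBP 1447.63

DAP: the seller bears all costs to the named destination except import duty and clearance.
Seller's account: goods 394108.82 + inland to port 1104.51 + origin terminal 863.42 + freight 8386.73 + destination terminal 578.79 + delivery 644.23 = 405686.50
Buyer's account: brokerage 250.14 + duty 1197.49 = 1447.63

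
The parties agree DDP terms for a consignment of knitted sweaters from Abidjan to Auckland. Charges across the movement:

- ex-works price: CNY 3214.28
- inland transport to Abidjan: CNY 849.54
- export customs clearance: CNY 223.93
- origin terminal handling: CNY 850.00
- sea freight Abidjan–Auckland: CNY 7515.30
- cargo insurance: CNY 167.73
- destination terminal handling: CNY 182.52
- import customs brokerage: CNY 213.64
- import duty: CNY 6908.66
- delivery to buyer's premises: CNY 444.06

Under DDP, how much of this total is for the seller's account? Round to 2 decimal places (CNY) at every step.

DDP: the seller bears all costs including import duty.
Seller's account: goods 3214.28 + inland to port 849.54 + export clearance 223.93 + origin terminal 850.00 + freight 7515.30 + insurance 167.73 + destination terminal 182.52 + brokerage 213.64 + duty 6908.66 + delivery 444.06 = 20569.66
Buyer's account: 0.00

Seller's account: CNY 20569.66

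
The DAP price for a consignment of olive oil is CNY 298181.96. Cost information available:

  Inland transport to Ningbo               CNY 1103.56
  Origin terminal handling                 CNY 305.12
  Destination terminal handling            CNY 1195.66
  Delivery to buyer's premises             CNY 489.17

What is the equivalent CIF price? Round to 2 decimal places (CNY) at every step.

CIF price: CNY 296497.13

Not relevant to the conversion: inland to port, origin terminal — on the seller under both DAP and CIF; already in the DAP price and stays in the CIF price.
From DAP to CIF, the seller no longer bears: destination terminal, delivery.
CIF price = 298181.96 − 1195.66 − 489.17 = 296497.13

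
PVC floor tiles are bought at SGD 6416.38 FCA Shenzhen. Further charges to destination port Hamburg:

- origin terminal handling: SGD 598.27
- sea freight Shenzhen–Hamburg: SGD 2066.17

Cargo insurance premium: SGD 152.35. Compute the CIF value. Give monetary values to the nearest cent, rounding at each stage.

CIF value: SGD 9233.17

CIF = FCA price + pre-shipment costs + freight + insurance
CIF = 6416.38 + 598.27 + 2066.17 + 152.35 = 9233.17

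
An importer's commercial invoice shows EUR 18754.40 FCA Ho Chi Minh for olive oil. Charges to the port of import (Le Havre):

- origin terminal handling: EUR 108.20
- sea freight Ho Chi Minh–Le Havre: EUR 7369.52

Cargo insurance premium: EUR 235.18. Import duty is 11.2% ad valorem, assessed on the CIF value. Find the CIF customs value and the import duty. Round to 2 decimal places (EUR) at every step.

CIF value: EUR 26467.30; import duty: EUR 2964.34

CIF = FCA price + pre-shipment costs + freight + insurance
CIF = 18754.40 + 108.20 + 7369.52 + 235.18 = 26467.30
Import duty = 26467.30 × 11.2% = 2964.34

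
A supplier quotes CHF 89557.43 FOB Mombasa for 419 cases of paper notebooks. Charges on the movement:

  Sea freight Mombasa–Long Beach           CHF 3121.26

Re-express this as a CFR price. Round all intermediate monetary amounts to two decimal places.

CFR price: CHF 92678.69

From FOB to CFR, the seller additionally bears: freight.
CFR price = 89557.43 + 3121.26 = 92678.69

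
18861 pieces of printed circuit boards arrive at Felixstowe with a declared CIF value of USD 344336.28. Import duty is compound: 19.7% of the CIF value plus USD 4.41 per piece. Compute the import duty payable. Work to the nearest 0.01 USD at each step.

Import duty: USD 151011.26

Ad valorem component: 344336.28 × 19.7% = 67834.25
Specific component: 18861 × 4.41 = 83177.01
Import duty = 67834.25 + 83177.01 = 151011.26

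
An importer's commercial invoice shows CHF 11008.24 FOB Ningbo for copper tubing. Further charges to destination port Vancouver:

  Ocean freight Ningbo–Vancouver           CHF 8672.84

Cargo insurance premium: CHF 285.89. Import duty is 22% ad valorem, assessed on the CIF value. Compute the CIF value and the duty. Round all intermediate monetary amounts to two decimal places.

CIF value: CHF 19966.97; import duty: CHF 4392.73

CIF = FOB price + freight + insurance
CIF = 11008.24 + 8672.84 + 285.89 = 19966.97
Import duty = 19966.97 × 22% = 4392.73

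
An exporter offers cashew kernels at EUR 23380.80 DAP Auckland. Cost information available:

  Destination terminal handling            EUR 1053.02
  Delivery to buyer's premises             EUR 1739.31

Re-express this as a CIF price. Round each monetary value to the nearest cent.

From DAP to CIF, the seller no longer bears: destination terminal, delivery.
CIF price = 23380.80 − 1053.02 − 1739.31 = 20588.47

CIF price: EUR 20588.47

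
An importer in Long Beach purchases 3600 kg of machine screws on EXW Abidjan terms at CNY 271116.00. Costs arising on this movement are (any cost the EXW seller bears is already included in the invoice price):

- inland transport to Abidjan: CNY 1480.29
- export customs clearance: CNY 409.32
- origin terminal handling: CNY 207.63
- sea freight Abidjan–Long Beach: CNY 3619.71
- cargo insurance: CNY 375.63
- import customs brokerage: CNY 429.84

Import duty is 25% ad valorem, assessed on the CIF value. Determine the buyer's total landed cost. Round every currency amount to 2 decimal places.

Total landed cost: CNY 346940.57

EXW: the seller makes goods available at their premises; the buyer bears all onward costs.
CIF value = EXW price + inland to port + export clearance + origin terminal + freight + insurance = 271116.00 + 1480.29 + 409.32 + 207.63 + 3619.71 + 375.63 = 277208.58
Import duty = 277208.58 × 25% = 69302.15
Buyer bears: inland to port 1480.29 + export clearance 409.32 + origin terminal 207.63 + freight 3619.71 + insurance 375.63 + brokerage 429.84 + duty 69302.15 = 75824.57
Landed cost = invoice 271116.00 + 75824.57 = 346940.57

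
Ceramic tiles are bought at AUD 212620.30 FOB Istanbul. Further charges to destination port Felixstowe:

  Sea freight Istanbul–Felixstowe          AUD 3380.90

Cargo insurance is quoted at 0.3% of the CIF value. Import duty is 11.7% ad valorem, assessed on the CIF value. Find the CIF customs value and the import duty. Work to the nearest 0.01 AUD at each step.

Let C be the CIF value. C = FOB price + freight + 0.3% × C
C − 0.3% × C = 212620.30 + 3380.90
0.997 × C = 216001.20
C = 216001.20 / 0.997 = 216651.15
Insurance premium = 0.3% × 216651.15 = 649.95
Import duty = 216651.15 × 11.7% = 25348.18

CIF value: AUD 216651.15; import duty: AUD 25348.18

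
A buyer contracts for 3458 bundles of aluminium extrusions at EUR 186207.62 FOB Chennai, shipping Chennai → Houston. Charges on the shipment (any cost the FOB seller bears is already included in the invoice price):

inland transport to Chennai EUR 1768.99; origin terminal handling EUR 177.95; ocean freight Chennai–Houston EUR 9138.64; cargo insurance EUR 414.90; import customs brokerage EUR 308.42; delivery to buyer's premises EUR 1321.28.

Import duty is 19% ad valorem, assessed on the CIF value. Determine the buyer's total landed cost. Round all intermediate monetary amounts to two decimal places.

FOB: the seller bears costs until goods are on board at the origin port; the buyer bears freight, insurance and all costs thereafter.
Already in the invoice (seller's account under FOB): inland to port, origin terminal — exclude.
CIF value = FOB price + freight + insurance = 186207.62 + 9138.64 + 414.90 = 195761.16
Import duty = 195761.16 × 19% = 37194.62
Buyer bears: freight 9138.64 + insurance 414.90 + brokerage 308.42 + delivery 1321.28 + duty 37194.62 = 48377.86
Landed cost = invoice 186207.62 + 48377.86 = 234585.48

Total landed cost: EUR 234585.48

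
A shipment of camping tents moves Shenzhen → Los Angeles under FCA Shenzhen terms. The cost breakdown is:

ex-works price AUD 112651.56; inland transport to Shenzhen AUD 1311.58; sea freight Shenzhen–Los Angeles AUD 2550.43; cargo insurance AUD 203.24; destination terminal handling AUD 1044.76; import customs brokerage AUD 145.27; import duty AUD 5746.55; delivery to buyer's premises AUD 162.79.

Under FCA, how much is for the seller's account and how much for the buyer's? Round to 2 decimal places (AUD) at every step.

Seller: AUD 113963.14; buyer: AUD 9853.04

FCA: the seller delivers export-cleared goods to the carrier; the buyer bears costs from that point.
Seller's account: goods 112651.56 + inland to port 1311.58 = 113963.14
Buyer's account: freight 2550.43 + insurance 203.24 + destination terminal 1044.76 + brokerage 145.27 + duty 5746.55 + delivery 162.79 = 9853.04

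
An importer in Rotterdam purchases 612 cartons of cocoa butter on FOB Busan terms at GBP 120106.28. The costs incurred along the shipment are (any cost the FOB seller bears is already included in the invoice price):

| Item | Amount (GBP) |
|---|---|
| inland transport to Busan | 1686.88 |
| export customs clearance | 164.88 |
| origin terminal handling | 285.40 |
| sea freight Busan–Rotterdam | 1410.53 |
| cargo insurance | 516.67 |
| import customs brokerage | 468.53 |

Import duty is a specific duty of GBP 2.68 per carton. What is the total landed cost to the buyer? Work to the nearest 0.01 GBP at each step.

FOB: the seller bears costs until goods are on board at the origin port; the buyer bears freight, insurance and all costs thereafter.
Already in the invoice (seller's account under FOB): inland to port, export clearance, origin terminal — exclude.
CIF value = FOB price + freight + insurance = 120106.28 + 1410.53 + 516.67 = 122033.48
Import duty = 612 × 2.68 = 1640.16
Buyer bears: freight 1410.53 + insurance 516.67 + brokerage 468.53 + duty 1640.16 = 4035.89
Landed cost = invoice 120106.28 + 4035.89 = 124142.17

Total landed cost: GBP 124142.17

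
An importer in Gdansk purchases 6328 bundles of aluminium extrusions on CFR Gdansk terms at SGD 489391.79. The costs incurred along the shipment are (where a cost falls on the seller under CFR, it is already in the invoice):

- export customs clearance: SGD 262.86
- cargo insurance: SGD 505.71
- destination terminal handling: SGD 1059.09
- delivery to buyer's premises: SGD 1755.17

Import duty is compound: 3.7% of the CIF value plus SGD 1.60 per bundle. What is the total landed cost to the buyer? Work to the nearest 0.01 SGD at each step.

CFR: the seller pays costs through ocean freight to the destination port, but not insurance.
Already in the invoice (seller's account under CFR): export clearance — exclude.
CIF value = CFR price + insurance = 489391.79 + 505.71 = 489897.50
Ad valorem component: 489897.50 × 3.7% = 18126.21
Specific component: 6328 × 1.60 = 10124.80
Import duty = 18126.21 + 10124.80 = 28251.01
Buyer bears: insurance 505.71 + destination terminal 1059.09 + delivery 1755.17 + duty 28251.01 = 31570.98
Landed cost = invoice 489391.79 + 31570.98 = 520962.77

Total landed cost: SGD 520962.77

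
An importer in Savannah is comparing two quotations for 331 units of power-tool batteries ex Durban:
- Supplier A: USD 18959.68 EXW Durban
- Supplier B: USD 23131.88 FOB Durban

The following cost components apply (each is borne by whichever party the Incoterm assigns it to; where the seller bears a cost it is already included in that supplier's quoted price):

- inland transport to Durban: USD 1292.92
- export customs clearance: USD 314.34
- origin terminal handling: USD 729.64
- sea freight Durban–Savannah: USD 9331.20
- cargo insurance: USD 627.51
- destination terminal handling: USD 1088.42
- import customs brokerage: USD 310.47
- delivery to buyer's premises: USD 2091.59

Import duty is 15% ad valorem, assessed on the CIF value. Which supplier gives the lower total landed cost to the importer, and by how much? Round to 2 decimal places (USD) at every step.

Supplier A is cheaper by USD 2110.60

Supplier A (EXW):
CIF value = EXW price + inland to port + export clearance + origin terminal + freight + insurance = 18959.68 + 1292.92 + 314.34 + 729.64 + 9331.20 + 627.51 = 31255.29
Import duty = 31255.29 × 15% = 4688.29
Buyer bears (A): 1292.92 + 314.34 + 729.64 + 9331.20 + 627.51 + 1088.42 + 310.47 + 2091.59 = 15786.09
Landed cost (A) = invoice 18959.68 + 15786.09 + duty 4688.29 = 39434.06
Supplier B (FOB):
CIF value = FOB price + freight + insurance = 23131.88 + 9331.20 + 627.51 = 33090.59
Import duty = 33090.59 × 15% = 4963.59
Buyer bears (B): 9331.20 + 627.51 + 1088.42 + 310.47 + 2091.59 = 13449.19
Landed cost (B) = invoice 23131.88 + 13449.19 + duty 4963.59 = 41544.66
Difference = |39434.06 − 41544.66| = 2110.60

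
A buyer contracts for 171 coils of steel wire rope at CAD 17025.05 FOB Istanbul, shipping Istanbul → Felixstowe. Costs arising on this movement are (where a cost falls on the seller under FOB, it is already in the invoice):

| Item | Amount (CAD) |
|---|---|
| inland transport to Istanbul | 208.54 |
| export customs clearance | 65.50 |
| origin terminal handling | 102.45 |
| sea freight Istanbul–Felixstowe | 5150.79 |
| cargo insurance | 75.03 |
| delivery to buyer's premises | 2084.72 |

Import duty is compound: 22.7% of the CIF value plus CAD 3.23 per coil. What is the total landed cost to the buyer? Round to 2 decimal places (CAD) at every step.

Total landed cost: CAD 29938.87

FOB: the seller bears costs until goods are on board at the origin port; the buyer bears freight, insurance and all costs thereafter.
Already in the invoice (seller's account under FOB): inland to port, export clearance, origin terminal — exclude.
CIF value = FOB price + freight + insurance = 17025.05 + 5150.79 + 75.03 = 22250.87
Ad valorem component: 22250.87 × 22.7% = 5050.95
Specific component: 171 × 3.23 = 552.33
Import duty = 5050.95 + 552.33 = 5603.28
Buyer bears: freight 5150.79 + insurance 75.03 + delivery 2084.72 + duty 5603.28 = 12913.82
Landed cost = invoice 17025.05 + 12913.82 = 29938.87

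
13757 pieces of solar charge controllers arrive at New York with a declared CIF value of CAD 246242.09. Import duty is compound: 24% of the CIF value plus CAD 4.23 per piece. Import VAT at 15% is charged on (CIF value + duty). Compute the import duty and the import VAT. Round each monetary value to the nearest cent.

Ad valorem component: 246242.09 × 24% = 59098.10
Specific component: 13757 × 4.23 = 58192.11
Import duty = 59098.10 + 58192.11 = 117290.21
VAT base = CIF + duty = 246242.09 + 117290.21 = 363532.30
Import VAT = 363532.30 × 15% = 54529.85

Import duty: CAD 117290.21; import VAT: CAD 54529.85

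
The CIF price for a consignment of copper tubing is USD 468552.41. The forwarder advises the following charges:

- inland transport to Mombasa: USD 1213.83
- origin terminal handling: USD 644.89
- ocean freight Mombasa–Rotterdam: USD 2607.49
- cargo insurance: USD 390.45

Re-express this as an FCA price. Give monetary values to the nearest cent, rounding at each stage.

Not relevant to the conversion: inland to port — on the seller under both CIF and FCA; already in the CIF price and stays in the FCA price.
From CIF to FCA, the seller no longer bears: origin terminal, freight, insurance.
FCA price = 468552.41 − 644.89 − 2607.49 − 390.45 = 464909.58

FCA price: USD 464909.58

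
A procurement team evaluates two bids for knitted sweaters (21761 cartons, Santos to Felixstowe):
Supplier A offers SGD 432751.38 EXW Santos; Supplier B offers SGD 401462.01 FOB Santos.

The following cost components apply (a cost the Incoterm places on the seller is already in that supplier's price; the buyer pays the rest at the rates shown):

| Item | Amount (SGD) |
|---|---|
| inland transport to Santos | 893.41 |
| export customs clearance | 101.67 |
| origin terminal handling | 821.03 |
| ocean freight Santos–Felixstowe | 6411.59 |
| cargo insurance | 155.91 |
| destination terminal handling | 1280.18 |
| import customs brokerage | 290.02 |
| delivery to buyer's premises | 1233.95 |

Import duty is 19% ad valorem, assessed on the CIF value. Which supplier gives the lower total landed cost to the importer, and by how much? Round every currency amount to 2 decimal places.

Supplier A (EXW):
CIF value = EXW price + inland to port + export clearance + origin terminal + freight + insurance = 432751.38 + 893.41 + 101.67 + 821.03 + 6411.59 + 155.91 = 441134.99
Import duty = 441134.99 × 19% = 83815.65
Buyer bears (A): 893.41 + 101.67 + 821.03 + 6411.59 + 155.91 + 1280.18 + 290.02 + 1233.95 = 11187.76
Landed cost (A) = invoice 432751.38 + 11187.76 + duty 83815.65 = 527754.79
Supplier B (FOB):
CIF value = FOB price + freight + insurance = 401462.01 + 6411.59 + 155.91 = 408029.51
Import duty = 408029.51 × 19% = 77525.61
Buyer bears (B): 6411.59 + 155.91 + 1280.18 + 290.02 + 1233.95 = 9371.65
Landed cost (B) = invoice 401462.01 + 9371.65 + duty 77525.61 = 488359.27
Difference = |527754.79 − 488359.27| = 39395.52

Supplier B is cheaper by SGD 39395.52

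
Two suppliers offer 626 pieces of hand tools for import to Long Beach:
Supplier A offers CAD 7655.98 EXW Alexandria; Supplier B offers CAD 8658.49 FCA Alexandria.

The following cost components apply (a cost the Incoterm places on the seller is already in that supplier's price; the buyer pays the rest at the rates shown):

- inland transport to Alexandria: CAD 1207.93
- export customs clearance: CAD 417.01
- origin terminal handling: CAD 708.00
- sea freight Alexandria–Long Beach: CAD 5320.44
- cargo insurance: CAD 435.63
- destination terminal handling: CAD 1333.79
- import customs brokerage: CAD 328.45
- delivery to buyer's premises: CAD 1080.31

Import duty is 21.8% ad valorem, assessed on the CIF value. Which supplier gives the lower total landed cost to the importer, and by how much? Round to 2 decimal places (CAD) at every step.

Supplier B is cheaper by CAD 758.12

Supplier A (EXW):
CIF value = EXW price + inland to port + export clearance + origin terminal + freight + insurance = 7655.98 + 1207.93 + 417.01 + 708.00 + 5320.44 + 435.63 = 15744.99
Import duty = 15744.99 × 21.8% = 3432.41
Buyer bears (A): 1207.93 + 417.01 + 708.00 + 5320.44 + 435.63 + 1333.79 + 328.45 + 1080.31 = 10831.56
Landed cost (A) = invoice 7655.98 + 10831.56 + duty 3432.41 = 21919.95
Supplier B (FCA):
CIF value = FCA price + origin terminal + freight + insurance = 8658.49 + 708.00 + 5320.44 + 435.63 = 15122.56
Import duty = 15122.56 × 21.8% = 3296.72
Buyer bears (B): 708.00 + 5320.44 + 435.63 + 1333.79 + 328.45 + 1080.31 = 9206.62
Landed cost (B) = invoice 8658.49 + 9206.62 + duty 3296.72 = 21161.83
Difference = |21919.95 − 21161.83| = 758.12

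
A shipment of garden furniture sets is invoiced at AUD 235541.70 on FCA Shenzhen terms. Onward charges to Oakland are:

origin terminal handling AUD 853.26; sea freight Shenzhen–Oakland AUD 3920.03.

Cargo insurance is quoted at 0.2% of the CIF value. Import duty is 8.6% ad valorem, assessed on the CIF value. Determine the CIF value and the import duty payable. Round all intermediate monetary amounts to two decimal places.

Let C be the CIF value. C = FCA price + pre-shipment costs + freight + 0.2% × C
C − 0.2% × C = 235541.70 + 853.26 + 3920.03
0.998 × C = 240314.99
C = 240314.99 / 0.998 = 240796.58
Insurance premium = 0.2% × 240796.58 = 481.59
Import duty = 240796.58 × 8.6% = 20708.51

CIF value: AUD 240796.58; import duty: AUD 20708.51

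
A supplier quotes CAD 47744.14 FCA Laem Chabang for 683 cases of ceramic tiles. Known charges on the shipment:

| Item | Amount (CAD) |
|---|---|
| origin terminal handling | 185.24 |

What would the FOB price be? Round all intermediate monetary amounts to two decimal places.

FOB price: CAD 47929.38

From FCA to FOB, the seller additionally bears: origin terminal.
FOB price = 47744.14 + 185.24 = 47929.38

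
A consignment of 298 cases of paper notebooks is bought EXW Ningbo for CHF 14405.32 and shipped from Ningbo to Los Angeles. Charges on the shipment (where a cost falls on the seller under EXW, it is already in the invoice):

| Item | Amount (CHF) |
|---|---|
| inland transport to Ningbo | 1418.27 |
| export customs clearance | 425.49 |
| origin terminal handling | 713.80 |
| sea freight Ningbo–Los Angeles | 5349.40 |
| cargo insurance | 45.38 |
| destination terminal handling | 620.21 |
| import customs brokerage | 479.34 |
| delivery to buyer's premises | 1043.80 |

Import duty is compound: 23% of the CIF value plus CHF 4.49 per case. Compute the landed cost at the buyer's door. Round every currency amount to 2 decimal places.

Total landed cost: CHF 30981.29

EXW: the seller makes goods available at their premises; the buyer bears all onward costs.
CIF value = EXW price + inland to port + export clearance + origin terminal + freight + insurance = 14405.32 + 1418.27 + 425.49 + 713.80 + 5349.40 + 45.38 = 22357.66
Ad valorem component: 22357.66 × 23% = 5142.26
Specific component: 298 × 4.49 = 1338.02
Import duty = 5142.26 + 1338.02 = 6480.28
Buyer bears: inland to port 1418.27 + export clearance 425.49 + origin terminal 713.80 + freight 5349.40 + insurance 45.38 + destination terminal 620.21 + brokerage 479.34 + delivery 1043.80 + duty 6480.28 = 16575.97
Landed cost = invoice 14405.32 + 16575.97 = 30981.29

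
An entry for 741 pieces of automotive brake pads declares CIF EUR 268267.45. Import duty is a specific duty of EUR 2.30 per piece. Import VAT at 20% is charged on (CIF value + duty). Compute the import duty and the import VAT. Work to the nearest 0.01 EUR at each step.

Import duty: EUR 1704.30; import VAT: EUR 53994.35

Import duty = 741 × 2.30 = 1704.30
VAT base = CIF + duty = 268267.45 + 1704.30 = 269971.75
Import VAT = 269971.75 × 20% = 53994.35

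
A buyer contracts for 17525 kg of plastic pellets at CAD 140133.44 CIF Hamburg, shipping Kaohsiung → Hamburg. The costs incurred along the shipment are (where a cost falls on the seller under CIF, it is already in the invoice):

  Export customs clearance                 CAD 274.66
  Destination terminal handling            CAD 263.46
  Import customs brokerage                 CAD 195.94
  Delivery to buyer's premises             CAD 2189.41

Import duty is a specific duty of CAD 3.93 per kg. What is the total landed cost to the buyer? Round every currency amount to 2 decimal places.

Total landed cost: CAD 211655.50

CIF: the seller pays costs through ocean freight and marine insurance to the destination port.
Already in the invoice (seller's account under CIF): export clearance — exclude.
The CIF price already equals the CIF value: 140133.44
Import duty = 17525 × 3.93 = 68873.25
Buyer bears: destination terminal 263.46 + brokerage 195.94 + delivery 2189.41 + duty 68873.25 = 71522.06
Landed cost = invoice 140133.44 + 71522.06 = 211655.50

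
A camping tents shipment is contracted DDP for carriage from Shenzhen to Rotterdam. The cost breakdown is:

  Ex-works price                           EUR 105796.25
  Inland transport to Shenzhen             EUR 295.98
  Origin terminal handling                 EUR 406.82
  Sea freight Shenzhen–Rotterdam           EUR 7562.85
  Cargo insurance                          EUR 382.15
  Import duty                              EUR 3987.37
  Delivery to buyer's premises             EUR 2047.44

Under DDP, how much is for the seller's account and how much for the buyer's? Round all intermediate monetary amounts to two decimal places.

Seller: EUR 120478.86; buyer: EUR 0.00

DDP: the seller bears all costs including import duty.
Seller's account: goods 105796.25 + inland to port 295.98 + origin terminal 406.82 + freight 7562.85 + insurance 382.15 + duty 3987.37 + delivery 2047.44 = 120478.86
Buyer's account: 0.00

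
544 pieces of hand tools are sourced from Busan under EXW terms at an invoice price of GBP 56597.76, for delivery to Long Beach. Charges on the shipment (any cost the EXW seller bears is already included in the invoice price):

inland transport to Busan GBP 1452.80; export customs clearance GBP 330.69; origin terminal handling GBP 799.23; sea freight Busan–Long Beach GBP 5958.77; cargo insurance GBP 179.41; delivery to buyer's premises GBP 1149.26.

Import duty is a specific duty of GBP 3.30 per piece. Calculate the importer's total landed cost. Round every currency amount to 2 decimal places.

Total landed cost: GBP 68263.12

EXW: the seller makes goods available at their premises; the buyer bears all onward costs.
CIF value = EXW price + inland to port + export clearance + origin terminal + freight + insurance = 56597.76 + 1452.80 + 330.69 + 799.23 + 5958.77 + 179.41 = 65318.66
Import duty = 544 × 3.30 = 1795.20
Buyer bears: inland to port 1452.80 + export clearance 330.69 + origin terminal 799.23 + freight 5958.77 + insurance 179.41 + delivery 1149.26 + duty 1795.20 = 11665.36
Landed cost = invoice 56597.76 + 11665.36 = 68263.12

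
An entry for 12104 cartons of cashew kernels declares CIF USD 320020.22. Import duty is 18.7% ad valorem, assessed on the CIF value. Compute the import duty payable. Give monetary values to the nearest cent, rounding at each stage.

Import duty: USD 59843.78

Import duty = 320020.22 × 18.7% = 59843.78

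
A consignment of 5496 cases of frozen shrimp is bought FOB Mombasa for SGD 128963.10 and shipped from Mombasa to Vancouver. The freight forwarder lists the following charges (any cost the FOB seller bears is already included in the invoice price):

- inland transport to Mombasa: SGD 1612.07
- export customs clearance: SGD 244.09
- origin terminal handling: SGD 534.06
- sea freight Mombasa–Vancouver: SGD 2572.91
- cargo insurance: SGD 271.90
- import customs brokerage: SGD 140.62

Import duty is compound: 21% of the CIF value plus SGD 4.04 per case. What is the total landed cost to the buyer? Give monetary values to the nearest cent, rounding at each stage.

Total landed cost: SGD 181832.03

FOB: the seller bears costs until goods are on board at the origin port; the buyer bears freight, insurance and all costs thereafter.
Already in the invoice (seller's account under FOB): inland to port, export clearance, origin terminal — exclude.
CIF value = FOB price + freight + insurance = 128963.10 + 2572.91 + 271.90 = 131807.91
Ad valorem component: 131807.91 × 21% = 27679.66
Specific component: 5496 × 4.04 = 22203.84
Import duty = 27679.66 + 22203.84 = 49883.50
Buyer bears: freight 2572.91 + insurance 271.90 + brokerage 140.62 + duty 49883.50 = 52868.93
Landed cost = invoice 128963.10 + 52868.93 = 181832.03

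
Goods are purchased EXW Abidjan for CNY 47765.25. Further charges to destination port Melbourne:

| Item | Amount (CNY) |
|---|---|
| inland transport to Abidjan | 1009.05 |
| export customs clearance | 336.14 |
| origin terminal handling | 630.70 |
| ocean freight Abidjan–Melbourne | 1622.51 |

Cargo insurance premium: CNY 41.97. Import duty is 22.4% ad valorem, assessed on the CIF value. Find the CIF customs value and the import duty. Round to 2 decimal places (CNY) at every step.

CIF value: CNY 51405.62; import duty: CNY 11514.86

CIF = EXW price + pre-shipment costs + freight + insurance
CIF = 47765.25 + 1009.05 + 336.14 + 630.70 + 1622.51 + 41.97 = 51405.62
Import duty = 51405.62 × 22.4% = 11514.86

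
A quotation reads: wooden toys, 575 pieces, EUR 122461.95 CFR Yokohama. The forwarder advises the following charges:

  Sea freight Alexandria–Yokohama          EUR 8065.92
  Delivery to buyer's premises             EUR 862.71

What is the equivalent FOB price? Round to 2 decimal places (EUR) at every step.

FOB price: EUR 114396.03

Not relevant to the conversion: delivery — on the buyer under both terms; not part of either seller's price.
From CFR to FOB, the seller no longer bears: freight.
FOB price = 122461.95 − 8065.92 = 114396.03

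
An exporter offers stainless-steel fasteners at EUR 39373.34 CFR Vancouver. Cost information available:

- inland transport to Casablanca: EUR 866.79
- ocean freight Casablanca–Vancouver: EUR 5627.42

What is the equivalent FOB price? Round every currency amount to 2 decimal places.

FOB price: EUR 33745.92

Not relevant to the conversion: inland to port — on the seller under both CFR and FOB; already in the CFR price and stays in the FOB price.
From CFR to FOB, the seller no longer bears: freight.
FOB price = 39373.34 − 5627.42 = 33745.92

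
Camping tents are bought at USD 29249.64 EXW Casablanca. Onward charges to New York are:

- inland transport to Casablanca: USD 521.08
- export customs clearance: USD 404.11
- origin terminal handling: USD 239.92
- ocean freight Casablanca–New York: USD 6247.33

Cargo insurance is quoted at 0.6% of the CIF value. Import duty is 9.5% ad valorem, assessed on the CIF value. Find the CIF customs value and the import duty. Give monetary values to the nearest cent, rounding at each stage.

CIF value: USD 36883.38; import duty: USD 3503.92

Let C be the CIF value. C = EXW price + pre-shipment costs + freight + 0.6% × C
C − 0.6% × C = 29249.64 + 521.08 + 404.11 + 239.92 + 6247.33
0.994 × C = 36662.08
C = 36662.08 / 0.994 = 36883.38
Insurance premium = 0.6% × 36883.38 = 221.30
Import duty = 36883.38 × 9.5% = 3503.92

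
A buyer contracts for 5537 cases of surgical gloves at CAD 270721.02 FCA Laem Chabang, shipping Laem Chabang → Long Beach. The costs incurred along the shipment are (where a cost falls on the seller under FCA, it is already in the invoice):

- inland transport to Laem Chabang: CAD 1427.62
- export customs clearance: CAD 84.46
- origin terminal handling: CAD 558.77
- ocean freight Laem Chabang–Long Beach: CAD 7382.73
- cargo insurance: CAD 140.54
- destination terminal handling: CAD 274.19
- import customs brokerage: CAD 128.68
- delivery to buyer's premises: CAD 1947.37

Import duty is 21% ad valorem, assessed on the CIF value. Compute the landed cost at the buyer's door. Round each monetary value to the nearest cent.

FCA: the seller delivers export-cleared goods to the carrier; the buyer bears costs from that point.
Already in the invoice (seller's account under FCA): inland to port, export clearance — exclude.
CIF value = FCA price + origin terminal + freight + insurance = 270721.02 + 558.77 + 7382.73 + 140.54 = 278803.06
Import duty = 278803.06 × 21% = 58548.64
Buyer bears: origin terminal 558.77 + freight 7382.73 + insurance 140.54 + destination terminal 274.19 + brokerage 128.68 + delivery 1947.37 + duty 58548.64 = 68980.92
Landed cost = invoice 270721.02 + 68980.92 = 339701.94

Total landed cost: CAD 339701.94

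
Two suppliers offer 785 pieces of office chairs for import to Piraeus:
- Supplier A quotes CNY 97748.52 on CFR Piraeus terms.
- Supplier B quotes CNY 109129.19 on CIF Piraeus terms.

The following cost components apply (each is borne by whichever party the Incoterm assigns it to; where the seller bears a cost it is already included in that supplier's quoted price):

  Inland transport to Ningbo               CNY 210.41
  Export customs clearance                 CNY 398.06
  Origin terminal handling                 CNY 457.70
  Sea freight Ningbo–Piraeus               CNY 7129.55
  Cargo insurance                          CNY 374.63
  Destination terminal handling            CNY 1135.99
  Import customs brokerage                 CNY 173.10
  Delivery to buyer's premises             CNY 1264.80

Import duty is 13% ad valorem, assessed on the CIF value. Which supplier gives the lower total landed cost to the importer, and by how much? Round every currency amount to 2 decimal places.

Supplier A (CFR):
CIF value = CFR price + insurance = 97748.52 + 374.63 = 98123.15
Import duty = 98123.15 × 13% = 12756.01
Buyer bears (A): 374.63 + 1135.99 + 173.10 + 1264.80 = 2948.52
Landed cost (A) = invoice 97748.52 + 2948.52 + duty 12756.01 = 113453.05
Supplier B (CIF):
The CIF price already equals the CIF value: 109129.19
Import duty = 109129.19 × 13% = 14186.79
Buyer bears (B): 1135.99 + 173.10 + 1264.80 = 2573.89
Landed cost (B) = invoice 109129.19 + 2573.89 + duty 14186.79 = 125889.87
Difference = |113453.05 − 125889.87| = 12436.82

Supplier A is cheaper by CNY 12436.82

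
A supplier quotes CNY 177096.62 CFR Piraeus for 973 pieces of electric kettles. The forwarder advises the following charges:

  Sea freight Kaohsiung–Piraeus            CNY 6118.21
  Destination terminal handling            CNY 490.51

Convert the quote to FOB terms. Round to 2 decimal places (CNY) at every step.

Not relevant to the conversion: destination terminal — on the buyer under both terms; not part of either seller's price.
From CFR to FOB, the seller no longer bears: freight.
FOB price = 177096.62 − 6118.21 = 170978.41

FOB price: CNY 170978.41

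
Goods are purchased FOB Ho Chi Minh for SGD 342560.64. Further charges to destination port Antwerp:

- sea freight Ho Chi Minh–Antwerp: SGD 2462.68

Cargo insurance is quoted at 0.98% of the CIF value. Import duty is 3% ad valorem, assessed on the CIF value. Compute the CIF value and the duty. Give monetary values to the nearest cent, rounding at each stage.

Let C be the CIF value. C = FOB price + freight + 0.98% × C
C − 0.98% × C = 342560.64 + 2462.68
0.9902 × C = 345023.32
C = 345023.32 / 0.9902 = 348438.01
Insurance premium = 0.98% × 348438.01 = 3414.69
Import duty = 348438.01 × 3% = 10453.14

CIF value: SGD 348438.01; import duty: SGD 10453.14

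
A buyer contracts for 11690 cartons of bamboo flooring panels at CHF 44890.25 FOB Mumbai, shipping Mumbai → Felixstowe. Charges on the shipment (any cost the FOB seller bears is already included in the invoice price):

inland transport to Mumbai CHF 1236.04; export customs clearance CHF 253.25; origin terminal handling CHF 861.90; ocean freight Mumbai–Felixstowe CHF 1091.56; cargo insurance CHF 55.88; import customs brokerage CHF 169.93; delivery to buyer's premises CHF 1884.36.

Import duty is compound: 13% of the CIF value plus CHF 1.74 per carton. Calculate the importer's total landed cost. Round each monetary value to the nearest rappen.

Total landed cost: CHF 74417.48

FOB: the seller bears costs until goods are on board at the origin port; the buyer bears freight, insurance and all costs thereafter.
Already in the invoice (seller's account under FOB): inland to port, export clearance, origin terminal — exclude.
CIF value = FOB price + freight + insurance = 44890.25 + 1091.56 + 55.88 = 46037.69
Ad valorem component: 46037.69 × 13% = 5984.90
Specific component: 11690 × 1.74 = 20340.60
Import duty = 5984.90 + 20340.60 = 26325.50
Buyer bears: freight 1091.56 + insurance 55.88 + brokerage 169.93 + delivery 1884.36 + duty 26325.50 = 29527.23
Landed cost = invoice 44890.25 + 29527.23 = 74417.48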